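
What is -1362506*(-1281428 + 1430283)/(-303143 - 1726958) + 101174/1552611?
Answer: 314894295003713504/3151957143711 ≈ 99904.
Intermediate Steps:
-1362506*(-1281428 + 1430283)/(-303143 - 1726958) + 101174/1552611 = -1362506/((-2030101/148855)) + 101174*(1/1552611) = -1362506/((-2030101*1/148855)) + 101174/1552611 = -1362506/(-2030101/148855) + 101174/1552611 = -1362506*(-148855/2030101) + 101174/1552611 = 202815830630/2030101 + 101174/1552611 = 314894295003713504/3151957143711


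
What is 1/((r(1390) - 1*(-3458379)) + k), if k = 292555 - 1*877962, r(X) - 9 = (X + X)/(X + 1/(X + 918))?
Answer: 3208121/9216877094941 ≈ 3.4807e-7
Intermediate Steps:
r(X) = 9 + 2*X/(X + 1/(918 + X)) (r(X) = 9 + (X + X)/(X + 1/(X + 918)) = 9 + (2*X)/(X + 1/(918 + X)) = 9 + 2*X/(X + 1/(918 + X)))
k = -585407 (k = 292555 - 877962 = -585407)
1/((r(1390) - 1*(-3458379)) + k) = 1/(((9 + 11*1390² + 10098*1390)/(1 + 1390² + 918*1390) - 1*(-3458379)) - 585407) = 1/(((9 + 11*1932100 + 14036220)/(1 + 1932100 + 1276020) + 3458379) - 585407) = 1/(((9 + 21253100 + 14036220)/3208121 + 3458379) - 585407) = 1/(((1/3208121)*35289329 + 3458379) - 585407) = 1/((35289329/3208121 + 3458379) - 585407) = 1/(11094933585188/3208121 - 585407) = 1/(9216877094941/3208121) = 3208121/9216877094941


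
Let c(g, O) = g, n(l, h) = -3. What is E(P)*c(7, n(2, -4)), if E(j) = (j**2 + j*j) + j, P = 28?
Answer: 11172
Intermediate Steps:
E(j) = j + 2*j**2 (E(j) = (j**2 + j**2) + j = 2*j**2 + j = j + 2*j**2)
E(P)*c(7, n(2, -4)) = (28*(1 + 2*28))*7 = (28*(1 + 56))*7 = (28*57)*7 = 1596*7 = 11172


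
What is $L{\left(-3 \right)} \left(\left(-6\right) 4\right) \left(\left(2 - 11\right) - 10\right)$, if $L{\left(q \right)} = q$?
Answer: $-1368$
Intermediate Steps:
$L{\left(-3 \right)} \left(\left(-6\right) 4\right) \left(\left(2 - 11\right) - 10\right) = - 3 \left(\left(-6\right) 4\right) \left(\left(2 - 11\right) - 10\right) = \left(-3\right) \left(-24\right) \left(-9 - 10\right) = 72 \left(-19\right) = -1368$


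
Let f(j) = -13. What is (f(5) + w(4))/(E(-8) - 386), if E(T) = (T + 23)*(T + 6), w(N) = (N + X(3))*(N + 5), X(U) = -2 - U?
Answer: 11/208 ≈ 0.052885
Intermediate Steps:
w(N) = (-5 + N)*(5 + N) (w(N) = (N + (-2 - 1*3))*(N + 5) = (N + (-2 - 3))*(5 + N) = (N - 5)*(5 + N) = (-5 + N)*(5 + N))
E(T) = (6 + T)*(23 + T) (E(T) = (23 + T)*(6 + T) = (6 + T)*(23 + T))
(f(5) + w(4))/(E(-8) - 386) = (-13 + (-25 + 4²))/((138 + (-8)² + 29*(-8)) - 386) = (-13 + (-25 + 16))/((138 + 64 - 232) - 386) = (-13 - 9)/(-30 - 386) = -22/(-416) = -22*(-1/416) = 11/208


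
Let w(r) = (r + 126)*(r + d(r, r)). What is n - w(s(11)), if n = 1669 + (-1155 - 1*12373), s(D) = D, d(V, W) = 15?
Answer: -15421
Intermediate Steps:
w(r) = (15 + r)*(126 + r) (w(r) = (r + 126)*(r + 15) = (126 + r)*(15 + r) = (15 + r)*(126 + r))
n = -11859 (n = 1669 + (-1155 - 12373) = 1669 - 13528 = -11859)
n - w(s(11)) = -11859 - (1890 + 11**2 + 141*11) = -11859 - (1890 + 121 + 1551) = -11859 - 1*3562 = -11859 - 3562 = -15421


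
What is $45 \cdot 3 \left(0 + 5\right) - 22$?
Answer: $653$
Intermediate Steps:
$45 \cdot 3 \left(0 + 5\right) - 22 = 45 \cdot 3 \cdot 5 - 22 = 45 \cdot 15 - 22 = 675 - 22 = 653$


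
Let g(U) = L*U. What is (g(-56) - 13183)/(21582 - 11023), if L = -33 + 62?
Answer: -14807/10559 ≈ -1.4023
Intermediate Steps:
L = 29
g(U) = 29*U
(g(-56) - 13183)/(21582 - 11023) = (29*(-56) - 13183)/(21582 - 11023) = (-1624 - 13183)/10559 = -14807*1/10559 = -14807/10559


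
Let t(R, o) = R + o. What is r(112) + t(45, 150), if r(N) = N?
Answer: 307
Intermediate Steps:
r(112) + t(45, 150) = 112 + (45 + 150) = 112 + 195 = 307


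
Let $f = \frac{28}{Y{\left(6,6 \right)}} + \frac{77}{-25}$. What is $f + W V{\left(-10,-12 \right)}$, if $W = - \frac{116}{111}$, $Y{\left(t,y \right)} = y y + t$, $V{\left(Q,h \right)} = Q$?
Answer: $\frac{22303}{2775} \approx 8.0371$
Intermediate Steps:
$Y{\left(t,y \right)} = t + y^{2}$ ($Y{\left(t,y \right)} = y^{2} + t = t + y^{2}$)
$W = - \frac{116}{111}$ ($W = \left(-116\right) \frac{1}{111} = - \frac{116}{111} \approx -1.045$)
$f = - \frac{181}{75}$ ($f = \frac{28}{6 + 6^{2}} + \frac{77}{-25} = \frac{28}{6 + 36} + 77 \left(- \frac{1}{25}\right) = \frac{28}{42} - \frac{77}{25} = 28 \cdot \frac{1}{42} - \frac{77}{25} = \frac{2}{3} - \frac{77}{25} = - \frac{181}{75} \approx -2.4133$)
$f + W V{\left(-10,-12 \right)} = - \frac{181}{75} - - \frac{1160}{111} = - \frac{181}{75} + \frac{1160}{111} = \frac{22303}{2775}$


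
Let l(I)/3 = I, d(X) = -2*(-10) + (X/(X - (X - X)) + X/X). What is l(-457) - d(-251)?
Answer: -1393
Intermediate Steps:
d(X) = 22 (d(X) = 20 + (X/(X - 1*0) + 1) = 20 + (X/(X + 0) + 1) = 20 + (X/X + 1) = 20 + (1 + 1) = 20 + 2 = 22)
l(I) = 3*I
l(-457) - d(-251) = 3*(-457) - 1*22 = -1371 - 22 = -1393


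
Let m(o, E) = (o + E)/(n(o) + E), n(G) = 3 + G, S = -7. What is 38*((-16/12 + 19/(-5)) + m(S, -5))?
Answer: -722/5 ≈ -144.40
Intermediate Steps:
m(o, E) = (E + o)/(3 + E + o) (m(o, E) = (o + E)/((3 + o) + E) = (E + o)/(3 + E + o))
38*((-16/12 + 19/(-5)) + m(S, -5)) = 38*((-16/12 + 19/(-5)) + (-5 - 7)/(3 - 5 - 7)) = 38*((-16*1/12 + 19*(-1/5)) - 12/(-9)) = 38*((-4/3 - 19/5) - 1/9*(-12)) = 38*(-77/15 + 4/3) = 38*(-19/5) = -722/5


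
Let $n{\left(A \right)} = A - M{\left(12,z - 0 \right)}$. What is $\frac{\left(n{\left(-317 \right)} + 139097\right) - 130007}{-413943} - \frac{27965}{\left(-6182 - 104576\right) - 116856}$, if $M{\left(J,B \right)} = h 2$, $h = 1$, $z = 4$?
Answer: $\frac{9579513601}{94219222002} \approx 0.10167$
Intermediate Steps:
$M{\left(J,B \right)} = 2$ ($M{\left(J,B \right)} = 1 \cdot 2 = 2$)
$n{\left(A \right)} = -2 + A$ ($n{\left(A \right)} = A - 2 = -2 + A$)
$\frac{\left(n{\left(-317 \right)} + 139097\right) - 130007}{-413943} - \frac{27965}{\left(-6182 - 104576\right) - 116856} = \frac{\left(\left(-2 - 317\right) + 139097\right) - 130007}{-413943} - \frac{27965}{\left(-6182 - 104576\right) - 116856} = \left(\left(-319 + 139097\right) - 130007\right) \left(- \frac{1}{413943}\right) - \frac{27965}{-110758 - 116856} = \left(138778 - 130007\right) \left(- \frac{1}{413943}\right) - \frac{27965}{-227614} = 8771 \left(- \frac{1}{413943}\right) - - \frac{27965}{227614} = - \frac{8771}{413943} + \frac{27965}{227614} = \frac{9579513601}{94219222002}$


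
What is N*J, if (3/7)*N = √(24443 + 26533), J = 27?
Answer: 756*√354 ≈ 14224.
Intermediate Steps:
N = 28*√354 (N = 7*√(24443 + 26533)/3 = 7*√50976/3 = 7*(12*√354)/3 = 28*√354 ≈ 526.82)
N*J = (28*√354)*27 = 756*√354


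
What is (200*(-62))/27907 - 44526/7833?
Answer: -446572094/72865177 ≈ -6.1287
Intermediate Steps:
(200*(-62))/27907 - 44526/7833 = -12400*1/27907 - 44526*1/7833 = -12400/27907 - 14842/2611 = -446572094/72865177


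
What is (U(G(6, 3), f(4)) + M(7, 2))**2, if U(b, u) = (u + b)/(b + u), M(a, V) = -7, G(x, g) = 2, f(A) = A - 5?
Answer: 36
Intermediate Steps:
f(A) = -5 + A
U(b, u) = 1 (U(b, u) = (b + u)/(b + u) = 1)
(U(G(6, 3), f(4)) + M(7, 2))**2 = (1 - 7)**2 = (-6)**2 = 36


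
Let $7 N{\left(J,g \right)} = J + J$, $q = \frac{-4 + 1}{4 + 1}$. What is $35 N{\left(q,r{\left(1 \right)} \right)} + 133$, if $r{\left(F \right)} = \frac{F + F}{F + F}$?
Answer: $127$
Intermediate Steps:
$r{\left(F \right)} = 1$ ($r{\left(F \right)} = \frac{2 F}{2 F} = 2 F \frac{1}{2 F} = 1$)
$q = - \frac{3}{5} \approx -0.6$
$N{\left(J,g \right)} = \frac{2 J}{7}$ ($N{\left(J,g \right)} = \frac{J + J}{7} = \frac{2 J}{7}$)
$35 N{\left(q,r{\left(1 \right)} \right)} + 133 = 35 \cdot \frac{2}{7} \left(- \frac{3}{5}\right) + 133 = 35 \left(- \frac{6}{35}\right) + 133 = -6 + 133 = 127$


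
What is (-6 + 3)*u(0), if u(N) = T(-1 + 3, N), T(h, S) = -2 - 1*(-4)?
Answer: -6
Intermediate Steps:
T(h, S) = 2 (T(h, S) = -2 + 4 = 2)
u(N) = 2
(-6 + 3)*u(0) = (-6 + 3)*2 = -3*2 = -6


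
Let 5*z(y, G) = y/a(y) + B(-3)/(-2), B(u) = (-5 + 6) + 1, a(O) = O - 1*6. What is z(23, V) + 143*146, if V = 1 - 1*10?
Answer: 1774636/85 ≈ 20878.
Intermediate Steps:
a(O) = -6 + O (a(O) = O - 6 = -6 + O)
V = -9 (V = 1 - 10 = -9)
B(u) = 2 (B(u) = 1 + 1 = 2)
z(y, G) = -⅕ + y/(5*(-6 + y)) (z(y, G) = (y/(-6 + y) + 2/(-2))/5 = (y/(-6 + y) + 2*(-½))/5 = (y/(-6 + y) - 1)/5 = (-1 + y/(-6 + y))/5 = -⅕ + y/(5*(-6 + y)))
z(23, V) + 143*146 = 6/(5*(-6 + 23)) + 143*146 = (6/5)/17 + 20878 = (6/5)*(1/17) + 20878 = 6/85 + 20878 = 1774636/85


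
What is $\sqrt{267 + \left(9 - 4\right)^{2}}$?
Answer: $2 \sqrt{73} \approx 17.088$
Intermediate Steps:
$\sqrt{267 + \left(9 - 4\right)^{2}} = \sqrt{267 + 5^{2}} = \sqrt{267 + 25} = \sqrt{292} = 2 \sqrt{73}$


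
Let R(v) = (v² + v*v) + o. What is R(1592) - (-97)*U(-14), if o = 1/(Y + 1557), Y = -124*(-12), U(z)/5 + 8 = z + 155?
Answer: 15631303486/3045 ≈ 5.1334e+6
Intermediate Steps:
U(z) = 735 + 5*z (U(z) = -40 + 5*(z + 155) = -40 + 5*(155 + z) = -40 + (775 + 5*z) = 735 + 5*z)
Y = 1488
o = 1/3045 (o = 1/(1488 + 1557) = 1/3045 ≈ 0.00032841)
R(v) = 1/3045 + 2*v² (R(v) = (v² + v*v) + 1/3045 = (v² + v²) + 1/3045 = 2*v² + 1/3045 = 1/3045 + 2*v²)
R(1592) - (-97)*U(-14) = (1/3045 + 2*1592²) - (-97)*(735 + 5*(-14)) = (1/3045 + 2*2534464) - (-97)*(735 - 70) = (1/3045 + 5068928) - (-97)*665 = 15434885761/3045 - 1*(-64505) = 15434885761/3045 + 64505 = 15631303486/3045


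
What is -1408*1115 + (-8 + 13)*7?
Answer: -1569885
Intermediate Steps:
-1408*1115 + (-8 + 13)*7 = -1569920 + 5*7 = -1569920 + 35 = -1569885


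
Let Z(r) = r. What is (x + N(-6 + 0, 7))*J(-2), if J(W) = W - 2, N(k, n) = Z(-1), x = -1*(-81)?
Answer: -320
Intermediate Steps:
x = 81
N(k, n) = -1
J(W) = -2 + W
(x + N(-6 + 0, 7))*J(-2) = (81 - 1)*(-2 - 2) = 80*(-4) = -320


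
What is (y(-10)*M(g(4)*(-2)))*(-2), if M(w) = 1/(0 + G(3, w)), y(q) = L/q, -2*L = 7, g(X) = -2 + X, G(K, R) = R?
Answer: 7/40 ≈ 0.17500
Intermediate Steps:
L = -7/2 (L = -½*7 = -7/2 ≈ -3.5000)
y(q) = -7/(2*q)
M(w) = 1/w (M(w) = 1/(0 + w) = 1/w)
(y(-10)*M(g(4)*(-2)))*(-2) = ((-7/2/(-10))/(((-2 + 4)*(-2))))*(-2) = ((-7/2*(-⅒))/((2*(-2))))*(-2) = ((7/20)/(-4))*(-2) = ((7/20)*(-¼))*(-2) = -7/80*(-2) = 7/40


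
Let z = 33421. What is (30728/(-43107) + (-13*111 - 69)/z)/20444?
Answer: -273034568/7363310609217 ≈ -3.7080e-5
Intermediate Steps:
(30728/(-43107) + (-13*111 - 69)/z)/20444 = (30728/(-43107) + (-13*111 - 69)/33421)/20444 = (30728*(-1/43107) + (-1443 - 69)*(1/33421))*(1/20444) = (-30728/43107 - 1512*1/33421)*(1/20444) = (-30728/43107 - 1512/33421)*(1/20444) = -1092138272/1440679047*1/20444 = -273034568/7363310609217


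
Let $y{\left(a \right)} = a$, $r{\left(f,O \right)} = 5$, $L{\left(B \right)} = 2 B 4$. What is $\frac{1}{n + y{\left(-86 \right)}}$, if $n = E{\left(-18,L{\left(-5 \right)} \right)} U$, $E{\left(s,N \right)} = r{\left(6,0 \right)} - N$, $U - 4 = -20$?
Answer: $- \frac{1}{806} \approx -0.0012407$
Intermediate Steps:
$U = -16$ ($U = 4 - 20 = -16$)
$L{\left(B \right)} = 8 B$
$E{\left(s,N \right)} = 5 - N$
$n = -720$ ($n = \left(5 - 8 \left(-5\right)\right) \left(-16\right) = \left(5 - -40\right) \left(-16\right) = \left(5 + 40\right) \left(-16\right) = 45 \left(-16\right) = -720$)
$\frac{1}{n + y{\left(-86 \right)}} = \frac{1}{-720 - 86} = \frac{1}{-806} = - \frac{1}{806}$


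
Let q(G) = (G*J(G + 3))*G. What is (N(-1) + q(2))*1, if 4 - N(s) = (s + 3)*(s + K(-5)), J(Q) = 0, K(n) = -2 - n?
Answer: 0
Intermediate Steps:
N(s) = 4 - (3 + s)² (N(s) = 4 - (s + 3)*(s + (-2 - 1*(-5))) = 4 - (3 + s)*(s + (-2 + 5)) = 4 - (3 + s)*(s + 3) = 4 - (3 + s)*(3 + s) = 4 - (3 + s)²)
q(G) = 0 (q(G) = (G*0)*G = 0*G = 0)
(N(-1) + q(2))*1 = ((-5 - 1*(-1)² - 6*(-1)) + 0)*1 = ((-5 - 1*1 + 6) + 0)*1 = ((-5 - 1 + 6) + 0)*1 = (0 + 0)*1 = 0*1 = 0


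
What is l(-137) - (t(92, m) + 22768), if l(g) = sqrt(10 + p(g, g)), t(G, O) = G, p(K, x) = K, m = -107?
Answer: -22860 + I*sqrt(127) ≈ -22860.0 + 11.269*I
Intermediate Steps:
l(g) = sqrt(10 + g)
l(-137) - (t(92, m) + 22768) = sqrt(10 - 137) - (92 + 22768) = sqrt(-127) - 1*22860 = I*sqrt(127) - 22860 = -22860 + I*sqrt(127)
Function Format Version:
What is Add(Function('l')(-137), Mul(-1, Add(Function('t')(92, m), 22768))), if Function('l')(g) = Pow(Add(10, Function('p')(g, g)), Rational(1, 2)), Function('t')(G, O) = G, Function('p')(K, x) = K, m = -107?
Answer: Add(-22860, Mul(I, Pow(127, Rational(1, 2)))) ≈ Add(-22860., Mul(11.269, I))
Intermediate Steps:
Function('l')(g) = Pow(Add(10, g), Rational(1, 2))
Add(Function('l')(-137), Mul(-1, Add(Function('t')(92, m), 22768))) = Add(Pow(Add(10, -137), Rational(1, 2)), Mul(-1, Add(92, 22768))) = Add(Pow(-127, Rational(1, 2)), Mul(-1, 22860)) = Add(Mul(I, Pow(127, Rational(1, 2))), -22860) = Add(-22860, Mul(I, Pow(127, Rational(1, 2))))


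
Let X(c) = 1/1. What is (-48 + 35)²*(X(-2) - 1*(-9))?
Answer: 1690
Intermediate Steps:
X(c) = 1
(-48 + 35)²*(X(-2) - 1*(-9)) = (-48 + 35)²*(1 - 1*(-9)) = (-13)²*(1 + 9) = 169*10 = 1690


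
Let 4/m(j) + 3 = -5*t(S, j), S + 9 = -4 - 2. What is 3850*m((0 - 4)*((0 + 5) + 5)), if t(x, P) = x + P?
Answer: 1925/34 ≈ 56.618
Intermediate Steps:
S = -15 (S = -9 + (-4 - 2) = -9 - 6 = -15)
t(x, P) = P + x
m(j) = 4/(72 - 5*j) (m(j) = 4/(-3 - 5*(j - 15)) = 4/(-3 - 5*(-15 + j)) = 4/(-3 + (75 - 5*j)) = 4/(72 - 5*j))
3850*m((0 - 4)*((0 + 5) + 5)) = 3850*(-4/(-72 + 5*((0 - 4)*((0 + 5) + 5)))) = 3850*(-4/(-72 + 5*(-4*(5 + 5)))) = 3850*(-4/(-72 + 5*(-4*10))) = 3850*(-4/(-72 + 5*(-40))) = 3850*(-4/(-72 - 200)) = 3850*(-4/(-272)) = 3850*(-4*(-1/272)) = 3850*(1/68) = 1925/34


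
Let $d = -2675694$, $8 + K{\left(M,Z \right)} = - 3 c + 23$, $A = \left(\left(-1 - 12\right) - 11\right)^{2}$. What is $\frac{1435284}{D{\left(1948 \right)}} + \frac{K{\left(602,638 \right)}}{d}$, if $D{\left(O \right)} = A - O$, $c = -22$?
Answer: $- \frac{6531260031}{6243286} \approx -1046.1$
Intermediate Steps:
$A = 576$ ($A = \left(\left(-1 - 12\right) - 11\right)^{2} = \left(-13 - 11\right)^{2} = \left(-24\right)^{2} = 576$)
$K{\left(M,Z \right)} = 81$ ($K{\left(M,Z \right)} = -8 + \left(\left(-3\right) \left(-22\right) + 23\right) = -8 + \left(66 + 23\right) = -8 + 89 = 81$)
$D{\left(O \right)} = 576 - O$
$\frac{1435284}{D{\left(1948 \right)}} + \frac{K{\left(602,638 \right)}}{d} = \frac{1435284}{576 - 1948} + \frac{81}{-2675694} = \frac{1435284}{576 - 1948} + 81 \left(- \frac{1}{2675694}\right) = \frac{1435284}{-1372} - \frac{27}{891898} = 1435284 \left(- \frac{1}{1372}\right) - \frac{27}{891898} = - \frac{358821}{343} - \frac{27}{891898} = - \frac{6531260031}{6243286}$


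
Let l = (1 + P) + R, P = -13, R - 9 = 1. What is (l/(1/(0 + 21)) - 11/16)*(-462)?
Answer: 157773/8 ≈ 19722.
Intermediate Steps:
R = 10 (R = 9 + 1 = 10)
l = -2 (l = (1 - 13) + 10 = -12 + 10 = -2)
(l/(1/(0 + 21)) - 11/16)*(-462) = (-2/(1/(0 + 21)) - 11/16)*(-462) = (-2/(1/21) - 11*1/16)*(-462) = (-2/1/21 - 11/16)*(-462) = (-2*21 - 11/16)*(-462) = (-42 - 11/16)*(-462) = -683/16*(-462) = 157773/8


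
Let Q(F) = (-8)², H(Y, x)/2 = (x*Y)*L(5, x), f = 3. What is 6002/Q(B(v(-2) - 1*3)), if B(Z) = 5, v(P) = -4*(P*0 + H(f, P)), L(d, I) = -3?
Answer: 3001/32 ≈ 93.781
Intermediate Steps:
H(Y, x) = -6*Y*x (H(Y, x) = 2*((x*Y)*(-3)) = 2*((Y*x)*(-3)) = 2*(-3*Y*x) = -6*Y*x)
v(P) = 72*P (v(P) = -4*(P*0 - 6*3*P) = -4*(0 - 18*P) = -(-72)*P = 72*P)
Q(F) = 64
6002/Q(B(v(-2) - 1*3)) = 6002/64 = 6002*(1/64) = 3001/32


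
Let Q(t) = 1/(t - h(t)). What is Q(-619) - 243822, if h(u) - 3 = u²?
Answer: -93574738627/383783 ≈ -2.4382e+5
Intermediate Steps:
h(u) = 3 + u²
Q(t) = 1/(-3 + t - t²) (Q(t) = 1/(t - (3 + t²)) = 1/(t + (-3 - t²)) = 1/(-3 + t - t²))
Q(-619) - 243822 = -1/(3 + (-619)² - 1*(-619)) - 243822 = -1/(3 + 383161 + 619) - 243822 = -1/383783 - 243822 = -93574738627/383783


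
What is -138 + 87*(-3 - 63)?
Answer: -5880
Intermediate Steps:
-138 + 87*(-3 - 63) = -138 + 87*(-66) = -138 - 5742 = -5880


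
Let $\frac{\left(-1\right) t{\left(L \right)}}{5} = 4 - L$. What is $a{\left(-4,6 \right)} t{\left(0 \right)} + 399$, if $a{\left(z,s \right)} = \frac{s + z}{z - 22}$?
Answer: $\frac{5207}{13} \approx 400.54$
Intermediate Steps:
$a{\left(z,s \right)} = \frac{s + z}{-22 + z}$
$t{\left(L \right)} = -20 + 5 L$ ($t{\left(L \right)} = - 5 \left(4 - L\right) = -20 + 5 L$)
$a{\left(-4,6 \right)} t{\left(0 \right)} + 399 = \frac{6 - 4}{-22 - 4} \left(-20 + 5 \cdot 0\right) + 399 = \frac{1}{-26} \cdot 2 \left(-20 + 0\right) + 399 = \left(- \frac{1}{26}\right) 2 \left(-20\right) + 399 = \left(- \frac{1}{13}\right) \left(-20\right) + 399 = \frac{20}{13} + 399 = \frac{5207}{13}$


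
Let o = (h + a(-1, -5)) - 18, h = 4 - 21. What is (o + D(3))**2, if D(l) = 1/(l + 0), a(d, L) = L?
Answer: 14161/9 ≈ 1573.4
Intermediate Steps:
h = -17
o = -40 (o = (-17 - 5) - 18 = -22 - 18 = -40)
D(l) = 1/l
(o + D(3))**2 = (-40 + 1/3)**2 = (-119/3)**2 = 14161/9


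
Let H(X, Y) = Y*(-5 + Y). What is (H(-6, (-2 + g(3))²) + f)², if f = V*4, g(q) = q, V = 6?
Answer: 400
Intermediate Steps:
f = 24 (f = 6*4 = 24)
(H(-6, (-2 + g(3))²) + f)² = ((-2 + 3)²*(-5 + (-2 + 3)²) + 24)² = (1²*(-5 + 1²) + 24)² = (1*(-5 + 1) + 24)² = (1*(-4) + 24)² = (-4 + 24)² = 20² = 400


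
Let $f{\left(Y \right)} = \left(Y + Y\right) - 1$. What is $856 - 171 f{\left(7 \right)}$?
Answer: $-1367$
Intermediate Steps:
$f{\left(Y \right)} = -1 + 2 Y$ ($f{\left(Y \right)} = 2 Y - 1 = -1 + 2 Y$)
$856 - 171 f{\left(7 \right)} = 856 - 171 \left(-1 + 2 \cdot 7\right) = 856 - 171 \left(-1 + 14\right) = 856 - 2223 = -1367$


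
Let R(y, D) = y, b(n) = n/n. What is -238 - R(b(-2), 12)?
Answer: -239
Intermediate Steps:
b(n) = 1
-238 - R(b(-2), 12) = -238 - 1*1 = -238 - 1 = -239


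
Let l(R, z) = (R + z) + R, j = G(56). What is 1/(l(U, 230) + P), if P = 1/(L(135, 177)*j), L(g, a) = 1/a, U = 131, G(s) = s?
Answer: 56/27729 ≈ 0.0020195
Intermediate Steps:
j = 56
l(R, z) = z + 2*R
P = 177/56 (P = 1/(1/177*56) = (1/56)/(1/177) = 177*(1/56) = 177/56 ≈ 3.1607)
1/(l(U, 230) + P) = 1/((230 + 2*131) + 177/56) = 1/((230 + 262) + 177/56) = 1/(492 + 177/56) = 1/(27729/56) = 56/27729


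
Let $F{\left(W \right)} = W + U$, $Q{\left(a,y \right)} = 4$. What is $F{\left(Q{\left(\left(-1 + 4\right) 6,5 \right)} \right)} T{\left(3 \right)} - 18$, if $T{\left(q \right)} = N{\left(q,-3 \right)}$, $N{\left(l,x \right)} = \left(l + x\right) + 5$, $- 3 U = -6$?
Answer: $12$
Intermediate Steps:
$U = 2$ ($U = \left(- \frac{1}{3}\right) \left(-6\right) = 2$)
$N{\left(l,x \right)} = 5 + l + x$
$F{\left(W \right)} = 2 + W$ ($F{\left(W \right)} = W + 2 = 2 + W$)
$T{\left(q \right)} = 2 + q$ ($T{\left(q \right)} = 5 + q - 3 = 2 + q$)
$F{\left(Q{\left(\left(-1 + 4\right) 6,5 \right)} \right)} T{\left(3 \right)} - 18 = \left(2 + 4\right) \left(2 + 3\right) - 18 = 6 \cdot 5 - 18 = 30 - 18 = 12$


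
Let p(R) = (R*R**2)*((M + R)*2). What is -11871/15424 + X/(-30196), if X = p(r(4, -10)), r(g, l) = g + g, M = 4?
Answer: -136996707/116435776 ≈ -1.1766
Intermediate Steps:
r(g, l) = 2*g
p(R) = R**3*(8 + 2*R) (p(R) = (R*R**2)*((4 + R)*2) = R**3*(8 + 2*R))
X = 12288 (X = 2*(2*4)**3*(4 + 2*4) = 2*8**3*(4 + 8) = 2*512*12 = 12288)
-11871/15424 + X/(-30196) = -11871/15424 + 12288/(-30196) = -11871*1/15424 + 12288*(-1/30196) = -11871/15424 - 3072/7549 = -136996707/116435776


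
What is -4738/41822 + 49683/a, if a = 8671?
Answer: 1018379614/181319281 ≈ 5.6165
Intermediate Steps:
-4738/41822 + 49683/a = -4738/41822 + 49683/8671 = -4738*1/41822 + 49683*(1/8671) = -2369/20911 + 49683/8671 = 1018379614/181319281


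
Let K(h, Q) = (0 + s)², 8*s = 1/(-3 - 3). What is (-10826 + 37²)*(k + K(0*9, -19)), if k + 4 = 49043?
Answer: -1068507249649/2304 ≈ -4.6376e+8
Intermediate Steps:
k = 49039 (k = -4 + 49043 = 49039)
s = -1/48 (s = 1/(8*(-3 - 3)) = (⅛)/(-6) = (⅛)*(-⅙) = -1/48 ≈ -0.020833)
K(h, Q) = 1/2304 (K(h, Q) = (0 - 1/48)² = (-1/48)² = 1/2304)
(-10826 + 37²)*(k + K(0*9, -19)) = (-10826 + 37²)*(49039 + 1/2304) = (-10826 + 1369)*(112985857/2304) = -9457*112985857/2304 = -1068507249649/2304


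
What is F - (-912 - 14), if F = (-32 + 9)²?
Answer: 1455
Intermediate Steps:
F = 529 (F = (-23)² = 529)
F - (-912 - 14) = 529 - (-912 - 14) = 529 - 1*(-926) = 529 + 926 = 1455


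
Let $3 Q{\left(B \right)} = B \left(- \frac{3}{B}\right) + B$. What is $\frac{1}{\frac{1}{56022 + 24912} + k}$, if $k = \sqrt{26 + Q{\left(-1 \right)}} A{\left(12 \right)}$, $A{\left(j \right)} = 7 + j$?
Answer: $- \frac{80934}{58328348092727} + \frac{41485311588 \sqrt{222}}{58328348092727} \approx 0.010597$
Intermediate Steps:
$Q{\left(B \right)} = -1 + \frac{B}{3}$ ($Q{\left(B \right)} = \frac{B \left(- \frac{3}{B}\right) + B}{3} = \frac{-3 + B}{3} = -1 + \frac{B}{3}$)
$k = \frac{19 \sqrt{222}}{3}$ ($k = \sqrt{26 + \left(-1 + \frac{1}{3} \left(-1\right)\right)} \left(7 + 12\right) = \sqrt{26 - \frac{4}{3}} \cdot 19 = \sqrt{\frac{74}{3}} \cdot 19 = \frac{\sqrt{222}}{3} \cdot 19 = \frac{19 \sqrt{222}}{3} \approx 94.365$)
$\frac{1}{\frac{1}{56022 + 24912} + k} = \frac{1}{\frac{1}{56022 + 24912} + \frac{19 \sqrt{222}}{3}} = \frac{1}{\frac{1}{80934} + \frac{19 \sqrt{222}}{3}}$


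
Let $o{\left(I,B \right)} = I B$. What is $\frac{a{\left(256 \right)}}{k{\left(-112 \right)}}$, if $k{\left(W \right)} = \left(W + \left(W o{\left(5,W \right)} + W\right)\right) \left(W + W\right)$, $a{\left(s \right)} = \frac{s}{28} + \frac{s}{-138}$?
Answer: $- \frac{55}{105649488} \approx -5.2059 \cdot 10^{-7}$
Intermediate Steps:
$o{\left(I,B \right)} = B I$
$a{\left(s \right)} = \frac{55 s}{1932}$ ($a{\left(s \right)} = s \frac{1}{28} + s \left(- \frac{1}{138}\right) = \frac{s}{28} - \frac{s}{138} = \frac{55 s}{1932}$)
$k{\left(W \right)} = 2 W \left(2 W + 5 W^{2}\right)$ ($k{\left(W \right)} = \left(W + \left(W W 5 + W\right)\right) \left(W + W\right) = \left(W + \left(W 5 W + W\right)\right) 2 W = \left(W + \left(5 W^{2} + W\right)\right) 2 W = \left(W + \left(W + 5 W^{2}\right)\right) 2 W = \left(2 W + 5 W^{2}\right) 2 W = 2 W \left(2 W + 5 W^{2}\right)$)
$\frac{a{\left(256 \right)}}{k{\left(-112 \right)}} = \frac{\frac{55}{1932} \cdot 256}{\left(-112\right)^{2} \left(4 + 10 \left(-112\right)\right)} = \frac{3520}{483 \cdot 12544 \left(4 - 1120\right)} = \frac{3520}{483 \cdot 12544 \left(-1116\right)} = \frac{3520}{483 \left(-13999104\right)} = \frac{3520}{483} \left(- \frac{1}{13999104}\right) = - \frac{55}{105649488}$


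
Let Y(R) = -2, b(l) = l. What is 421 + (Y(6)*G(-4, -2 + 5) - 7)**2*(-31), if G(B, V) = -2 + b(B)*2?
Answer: -4818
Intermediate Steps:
G(B, V) = -2 + 2*B (G(B, V) = -2 + B*2 = -2 + 2*B)
421 + (Y(6)*G(-4, -2 + 5) - 7)**2*(-31) = 421 + (-2*(-2 + 2*(-4)) - 7)**2*(-31) = 421 + (-2*(-2 - 8) - 7)**2*(-31) = 421 + (-2*(-10) - 7)**2*(-31) = 421 + (20 - 7)**2*(-31) = 421 + 13**2*(-31) = 421 + 169*(-31) = 421 - 5239 = -4818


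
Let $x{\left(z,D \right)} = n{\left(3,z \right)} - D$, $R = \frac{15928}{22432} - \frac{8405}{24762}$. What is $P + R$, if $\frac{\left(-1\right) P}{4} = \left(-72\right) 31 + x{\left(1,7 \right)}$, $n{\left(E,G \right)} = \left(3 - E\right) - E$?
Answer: $\frac{311348860393}{34716324} \approx 8968.4$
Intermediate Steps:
$n{\left(E,G \right)} = 3 - 2 E$
$R = \frac{12866761}{34716324}$ ($R = 15928 \cdot \frac{1}{22432} - \frac{8405}{24762} = \frac{1991}{2804} - \frac{8405}{24762} = \frac{12866761}{34716324} \approx 0.37063$)
$x{\left(z,D \right)} = -3 - D$ ($x{\left(z,D \right)} = \left(3 - 6\right) - D = -3 - D$)
$P = 8968$ ($P = - 4 \left(\left(-72\right) 31 - 10\right) = - 4 \left(-2232 - 10\right) = \left(-4\right) \left(-2242\right) = 8968$)
$P + R = 8968 + \frac{12866761}{34716324} = \frac{311348860393}{34716324}$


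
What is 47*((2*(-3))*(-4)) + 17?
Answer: 1145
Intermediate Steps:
47*((2*(-3))*(-4)) + 17 = 47*(-6*(-4)) + 17 = 47*24 + 17 = 1128 + 17 = 1145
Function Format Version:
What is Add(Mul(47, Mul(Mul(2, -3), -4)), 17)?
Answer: 1145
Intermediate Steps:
Add(Mul(47, Mul(Mul(2, -3), -4)), 17) = Add(Mul(47, Mul(-6, -4)), 17) = Add(Mul(47, 24), 17) = Add(1128, 17) = 1145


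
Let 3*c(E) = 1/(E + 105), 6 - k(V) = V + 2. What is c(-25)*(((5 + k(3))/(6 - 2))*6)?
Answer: 3/80 ≈ 0.037500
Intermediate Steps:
k(V) = 4 - V (k(V) = 6 - (V + 2) = 6 - (2 + V) = 6 + (-2 - V) = 4 - V)
c(E) = 1/(3*(105 + E)) (c(E) = 1/(3*(E + 105)) = 1/(3*(105 + E)))
c(-25)*(((5 + k(3))/(6 - 2))*6) = (1/(3*(105 - 25)))*(((5 + (4 - 1*3))/(6 - 2))*6) = ((1/3)/80)*(((5 + (4 - 3))/4)*6) = ((1/3)*(1/80))*(((5 + 1)*(1/4))*6) = ((6*(1/4))*6)/240 = ((3/2)*6)/240 = (1/240)*9 = 3/80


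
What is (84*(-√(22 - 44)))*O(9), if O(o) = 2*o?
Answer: -1512*I*√22 ≈ -7091.9*I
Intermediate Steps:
(84*(-√(22 - 44)))*O(9) = (84*(-√(22 - 44)))*(2*9) = (84*(-√(-22)))*18 = (84*(-I*√22))*18 = -84*I*√22*18 = -1512*I*√22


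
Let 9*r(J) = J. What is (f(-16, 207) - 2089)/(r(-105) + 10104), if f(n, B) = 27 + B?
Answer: -5565/30277 ≈ -0.18380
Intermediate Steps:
r(J) = J/9
(f(-16, 207) - 2089)/(r(-105) + 10104) = ((27 + 207) - 2089)/((⅑)*(-105) + 10104) = (234 - 2089)/(-35/3 + 10104) = -1855/30277/3 = -1855*3/30277 = -5565/30277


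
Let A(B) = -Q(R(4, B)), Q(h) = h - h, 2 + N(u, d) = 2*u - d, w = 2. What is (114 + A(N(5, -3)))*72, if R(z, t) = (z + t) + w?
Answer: 8208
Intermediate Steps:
N(u, d) = -2 - d + 2*u (N(u, d) = -2 + (2*u - d) = -2 + (-d + 2*u) = -2 - d + 2*u)
R(z, t) = 2 + t + z (R(z, t) = (z + t) + 2 = (t + z) + 2 = 2 + t + z)
Q(h) = 0
A(B) = 0 (A(B) = -1*0 = 0)
(114 + A(N(5, -3)))*72 = (114 + 0)*72 = 114*72 = 8208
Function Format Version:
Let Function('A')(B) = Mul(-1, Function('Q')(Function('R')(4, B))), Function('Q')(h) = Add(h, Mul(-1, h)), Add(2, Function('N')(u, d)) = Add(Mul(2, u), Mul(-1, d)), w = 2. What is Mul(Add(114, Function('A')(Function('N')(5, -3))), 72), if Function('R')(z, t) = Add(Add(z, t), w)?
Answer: 8208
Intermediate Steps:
Function('N')(u, d) = Add(-2, Mul(-1, d), Mul(2, u)) (Function('N')(u, d) = Add(-2, Add(Mul(2, u), Mul(-1, d))) = Add(-2, Add(Mul(-1, d), Mul(2, u))) = Add(-2, Mul(-1, d), Mul(2, u)))
Function('R')(z, t) = Add(2, t, z) (Function('R')(z, t) = Add(Add(z, t), 2) = Add(Add(t, z), 2) = Add(2, t, z))
Function('Q')(h) = 0
Function('A')(B) = 0 (Function('A')(B) = Mul(-1, 0) = 0)
Mul(Add(114, Function('A')(Function('N')(5, -3))), 72) = Mul(Add(114, 0), 72) = Mul(114, 72) = 8208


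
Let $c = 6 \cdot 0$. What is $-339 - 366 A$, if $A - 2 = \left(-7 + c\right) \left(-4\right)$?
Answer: $-11319$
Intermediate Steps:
$c = 0$
$A = 30$ ($A = 2 + \left(-7 + 0\right) \left(-4\right) = 2 - -28 = 2 + 28 = 30$)
$-339 - 366 A = -339 - 10980 = -11319$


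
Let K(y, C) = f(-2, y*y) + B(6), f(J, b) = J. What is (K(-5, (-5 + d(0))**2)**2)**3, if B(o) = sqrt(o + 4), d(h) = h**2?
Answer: (2 - sqrt(10))**6 ≈ 2.4652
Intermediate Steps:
B(o) = sqrt(4 + o)
K(y, C) = -2 + sqrt(10) (K(y, C) = -2 + sqrt(4 + 6) = -2 + sqrt(10))
(K(-5, (-5 + d(0))**2)**2)**3 = ((-2 + sqrt(10))**2)**3 = (-2 + sqrt(10))**6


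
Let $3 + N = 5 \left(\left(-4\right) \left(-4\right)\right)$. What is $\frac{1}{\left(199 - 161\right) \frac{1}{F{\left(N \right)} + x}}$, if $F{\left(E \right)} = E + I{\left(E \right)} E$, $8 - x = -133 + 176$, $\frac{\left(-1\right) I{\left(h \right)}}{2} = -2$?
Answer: $\frac{175}{19} \approx 9.2105$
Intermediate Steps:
$I{\left(h \right)} = 4$ ($I{\left(h \right)} = \left(-2\right) \left(-2\right) = 4$)
$N = 77$ ($N = -3 + 5 \left(\left(-4\right) \left(-4\right)\right) = -3 + 5 \cdot 16 = -3 + 80 = 77$)
$x = -35$ ($x = 8 - \left(-133 + 176\right) = 8 - 43 = -35$)
$F{\left(E \right)} = 5 E$ ($F{\left(E \right)} = E + 4 E = 5 E$)
$\frac{1}{\left(199 - 161\right) \frac{1}{F{\left(N \right)} + x}} = \frac{1}{\left(199 - 161\right) \frac{1}{5 \cdot 77 - 35}} = \frac{1}{38 \frac{1}{385 - 35}} = \frac{1}{38 \cdot \frac{1}{350}} = \frac{1}{\frac{19}{175}} = \frac{175}{19}$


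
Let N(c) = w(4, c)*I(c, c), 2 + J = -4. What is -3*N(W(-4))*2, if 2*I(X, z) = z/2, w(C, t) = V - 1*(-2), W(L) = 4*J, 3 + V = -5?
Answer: -216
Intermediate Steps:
J = -6 (J = -2 - 4 = -6)
V = -8 (V = -3 - 5 = -8)
W(L) = -24 (W(L) = 4*(-6) = -24)
w(C, t) = -6 (w(C, t) = -8 - 1*(-2) = -8 + 2 = -6)
I(X, z) = z/4 (I(X, z) = (z/2)/2 = z/4)
N(c) = -3*c/2
-3*N(W(-4))*2 = -(-9)*(-24)/2*2 = -3*36*2 = -108*2 = -216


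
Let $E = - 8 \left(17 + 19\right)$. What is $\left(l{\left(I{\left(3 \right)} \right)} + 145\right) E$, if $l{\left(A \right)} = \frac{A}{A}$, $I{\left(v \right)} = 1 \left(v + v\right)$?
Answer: $-42048$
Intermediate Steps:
$I{\left(v \right)} = 2 v$ ($I{\left(v \right)} = 1 \cdot 2 v = 2 v$)
$l{\left(A \right)} = 1$
$E = -288$ ($E = \left(-8\right) 36 = -288$)
$\left(l{\left(I{\left(3 \right)} \right)} + 145\right) E = \left(1 + 145\right) \left(-288\right) = 146 \left(-288\right) = -42048$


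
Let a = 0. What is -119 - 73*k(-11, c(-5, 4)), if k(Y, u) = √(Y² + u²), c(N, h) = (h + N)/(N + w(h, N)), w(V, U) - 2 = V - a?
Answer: -119 - 73*√122 ≈ -925.31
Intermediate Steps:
w(V, U) = 2 + V (w(V, U) = 2 + (V - 1*0) = 2 + (V + 0) = 2 + V)
c(N, h) = (N + h)/(2 + N + h) (c(N, h) = (h + N)/(N + (2 + h)) = (N + h)/(2 + N + h))
-119 - 73*k(-11, c(-5, 4)) = -119 - 73*√((-11)² + ((-5 + 4)/(2 - 5 + 4))²) = -119 - 73*√(121 + (-1/1)²) = -119 - 73*√(121 + (1*(-1))²) = -119 - 73*√(121 + (-1)²) = -119 - 73*√(121 + 1) = -119 - 73*√122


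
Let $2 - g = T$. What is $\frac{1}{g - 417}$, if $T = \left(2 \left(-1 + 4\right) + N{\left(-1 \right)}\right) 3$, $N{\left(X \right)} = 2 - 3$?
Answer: $- \frac{1}{430} \approx -0.0023256$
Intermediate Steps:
$N{\left(X \right)} = -1$ ($N{\left(X \right)} = 2 - 3 = -1$)
$T = 15$ ($T = \left(2 \left(-1 + 4\right) - 1\right) 3 = \left(2 \cdot 3 - 1\right) 3 = \left(6 - 1\right) 3 = 5 \cdot 3 = 15$)
$g = -13$ ($g = 2 - 15 = -13$)
$\frac{1}{g - 417} = \frac{1}{-13 - 417} = \frac{1}{-430} = - \frac{1}{430}$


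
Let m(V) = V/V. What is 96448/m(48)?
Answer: 96448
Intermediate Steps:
m(V) = 1
96448/m(48) = 96448/1 = 96448*1 = 96448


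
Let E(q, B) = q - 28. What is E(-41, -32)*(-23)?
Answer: 1587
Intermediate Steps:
E(q, B) = -28 + q
E(-41, -32)*(-23) = (-28 - 41)*(-23) = -69*(-23) = 1587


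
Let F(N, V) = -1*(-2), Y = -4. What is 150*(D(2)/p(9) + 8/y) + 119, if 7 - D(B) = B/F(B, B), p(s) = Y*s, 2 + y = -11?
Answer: 22/13 ≈ 1.6923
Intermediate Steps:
F(N, V) = 2
y = -13 (y = -2 - 11 = -13)
p(s) = -4*s
D(B) = 7 - B/2
150*(D(2)/p(9) + 8/y) + 119 = 150*((7 - 1/2*2)/((-4*9)) + 8/(-13)) + 119 = 150*((7 - 1)/(-36) + 8*(-1/13)) + 119 = 150*(6*(-1/36) - 8/13) + 119 = 150*(-1/6 - 8/13) + 119 = 150*(-61/78) + 119 = -1525/13 + 119 = 22/13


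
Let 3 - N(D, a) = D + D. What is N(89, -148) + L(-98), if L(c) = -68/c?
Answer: -8541/49 ≈ -174.31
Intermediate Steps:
N(D, a) = 3 - 2*D (N(D, a) = 3 - (D + D) = 3 - 2*D)
N(89, -148) + L(-98) = (3 - 2*89) - 68/(-98) = (3 - 178) - 68*(-1/98) = -175 + 34/49 = -8541/49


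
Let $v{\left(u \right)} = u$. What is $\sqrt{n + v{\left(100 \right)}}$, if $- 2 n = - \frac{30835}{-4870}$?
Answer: $\frac{\sqrt{91864271}}{974} \approx 9.8404$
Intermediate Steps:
$n = - \frac{6167}{1948}$ ($n = - \frac{\left(-30835\right) \frac{1}{-4870}}{2} = - \frac{\left(-30835\right) \left(- \frac{1}{4870}\right)}{2} = \left(- \frac{1}{2}\right) \frac{6167}{974} = - \frac{6167}{1948} \approx -3.1658$)
$\sqrt{n + v{\left(100 \right)}} = \sqrt{- \frac{6167}{1948} + 100} = \sqrt{\frac{188633}{1948}} = \frac{\sqrt{91864271}}{974}$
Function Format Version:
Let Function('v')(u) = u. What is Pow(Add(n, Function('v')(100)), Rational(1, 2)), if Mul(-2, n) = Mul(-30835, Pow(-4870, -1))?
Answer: Mul(Rational(1, 974), Pow(91864271, Rational(1, 2))) ≈ 9.8404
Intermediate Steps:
n = Rational(-6167, 1948) (n = Mul(Rational(-1, 2), Mul(-30835, Pow(-4870, -1))) = Mul(Rational(-1, 2), Mul(-30835, Rational(-1, 4870))) = Mul(Rational(-1, 2), Rational(6167, 974)) = Rational(-6167, 1948) ≈ -3.1658)
Pow(Add(n, Function('v')(100)), Rational(1, 2)) = Pow(Add(Rational(-6167, 1948), 100), Rational(1, 2)) = Pow(Rational(188633, 1948), Rational(1, 2)) = Mul(Rational(1, 974), Pow(91864271, Rational(1, 2)))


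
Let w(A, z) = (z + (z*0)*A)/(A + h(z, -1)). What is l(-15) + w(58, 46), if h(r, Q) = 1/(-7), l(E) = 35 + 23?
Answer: 23812/405 ≈ 58.795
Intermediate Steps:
l(E) = 58
h(r, Q) = -1/7
w(A, z) = z/(-1/7 + A) (w(A, z) = (z + (z*0)*A)/(A - 1/7) = (z + 0*A)/(-1/7 + A) = (z + 0)/(-1/7 + A) = z/(-1/7 + A))
l(-15) + w(58, 46) = 58 + 7*46/(-1 + 7*58) = 58 + 7*46/(-1 + 406) = 58 + 7*46/405 = 58 + 7*46*(1/405) = 58 + 322/405 = 23812/405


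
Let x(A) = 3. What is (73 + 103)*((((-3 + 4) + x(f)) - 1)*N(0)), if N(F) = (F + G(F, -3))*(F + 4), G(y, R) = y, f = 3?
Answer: 0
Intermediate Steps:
N(F) = 2*F*(4 + F) (N(F) = (F + F)*(F + 4) = (2*F)*(4 + F) = 2*F*(4 + F))
(73 + 103)*((((-3 + 4) + x(f)) - 1)*N(0)) = (73 + 103)*((((-3 + 4) + 3) - 1)*(2*0*(4 + 0))) = 176*(((1 + 3) - 1)*(2*0*4)) = 176*((4 - 1)*0) = 176*(3*0) = 176*0 = 0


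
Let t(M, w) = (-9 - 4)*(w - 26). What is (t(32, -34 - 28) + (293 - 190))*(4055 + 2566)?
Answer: 8256387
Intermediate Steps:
t(M, w) = 338 - 13*w (t(M, w) = -13*(-26 + w) = 338 - 13*w)
(t(32, -34 - 28) + (293 - 190))*(4055 + 2566) = ((338 - 13*(-34 - 28)) + (293 - 190))*(4055 + 2566) = ((338 - 13*(-62)) + 103)*6621 = ((338 + 806) + 103)*6621 = (1144 + 103)*6621 = 1247*6621 = 8256387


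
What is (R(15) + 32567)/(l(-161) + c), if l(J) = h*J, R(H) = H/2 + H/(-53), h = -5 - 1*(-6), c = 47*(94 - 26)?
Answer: 3452867/321710 ≈ 10.733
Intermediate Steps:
c = 3196 (c = 47*68 = 3196)
h = 1 (h = -5 + 6 = 1)
R(H) = 51*H/106 (R(H) = H*(½) + H*(-1/53) = H/2 - H/53 = 51*H/106)
l(J) = J (l(J) = 1*J = J)
(R(15) + 32567)/(l(-161) + c) = ((51/106)*15 + 32567)/(-161 + 3196) = (765/106 + 32567)/3035 = (3452867/106)*(1/3035) = 3452867/321710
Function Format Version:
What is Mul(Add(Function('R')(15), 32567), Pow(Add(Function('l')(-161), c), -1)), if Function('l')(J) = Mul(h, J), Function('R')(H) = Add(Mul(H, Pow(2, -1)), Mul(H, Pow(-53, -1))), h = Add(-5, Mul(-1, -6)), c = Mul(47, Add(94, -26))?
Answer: Rational(3452867, 321710) ≈ 10.733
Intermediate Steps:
c = 3196 (c = Mul(47, 68) = 3196)
h = 1 (h = Add(-5, 6) = 1)
Function('R')(H) = Mul(Rational(51, 106), H) (Function('R')(H) = Add(Mul(H, Rational(1, 2)), Mul(H, Rational(-1, 53))) = Add(Mul(Rational(1, 2), H), Mul(Rational(-1, 53), H)) = Mul(Rational(51, 106), H))
Function('l')(J) = J (Function('l')(J) = Mul(1, J) = J)
Mul(Add(Function('R')(15), 32567), Pow(Add(Function('l')(-161), c), -1)) = Mul(Add(Mul(Rational(51, 106), 15), 32567), Pow(Add(-161, 3196), -1)) = Mul(Add(Rational(765, 106), 32567), Pow(3035, -1)) = Mul(Rational(3452867, 106), Rational(1, 3035)) = Rational(3452867, 321710)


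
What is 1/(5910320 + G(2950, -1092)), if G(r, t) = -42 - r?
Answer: 1/5907328 ≈ 1.6928e-7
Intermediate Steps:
1/(5910320 + G(2950, -1092)) = 1/(5910320 + (-42 - 1*2950)) = 1/(5910320 + (-42 - 2950)) = 1/(5910320 - 2992) = 1/5907328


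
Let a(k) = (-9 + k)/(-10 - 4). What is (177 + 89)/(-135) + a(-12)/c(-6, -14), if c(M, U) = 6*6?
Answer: -2083/1080 ≈ -1.9287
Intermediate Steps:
c(M, U) = 36
a(k) = 9/14 - k/14 (a(k) = (-9 + k)/(-14) = (-9 + k)*(-1/14) = 9/14 - k/14)
(177 + 89)/(-135) + a(-12)/c(-6, -14) = (177 + 89)/(-135) + (9/14 - 1/14*(-12))/36 = 266*(-1/135) + (9/14 + 6/7)*(1/36) = -266/135 + (3/2)*(1/36) = -266/135 + 1/24 = -2083/1080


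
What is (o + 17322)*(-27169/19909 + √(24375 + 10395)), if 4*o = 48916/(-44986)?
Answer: -21171042860447/895626274 + 779235263*√34770/44986 ≈ 3.2063e+6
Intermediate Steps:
o = -12229/44986 (o = (48916/(-44986))/4 = (48916*(-1/44986))/4 = (¼)*(-24458/22493) = -12229/44986 ≈ -0.27184)
(o + 17322)*(-27169/19909 + √(24375 + 10395)) = (-12229/44986 + 17322)*(-27169/19909 + √(24375 + 10395)) = 779235263*(-27169*1/19909 + √34770)/44986 = 779235263*(-27169/19909 + √34770)/44986 = -21171042860447/895626274 + 779235263*√34770/44986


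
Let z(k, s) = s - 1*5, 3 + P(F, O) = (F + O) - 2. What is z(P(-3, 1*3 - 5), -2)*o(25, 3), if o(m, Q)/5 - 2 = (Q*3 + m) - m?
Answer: -385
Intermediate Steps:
P(F, O) = -5 + F + O (P(F, O) = -3 + ((F + O) - 2) = -3 + (-2 + F + O) = -5 + F + O)
o(m, Q) = 10 + 15*Q (o(m, Q) = 10 + 5*((Q*3 + m) - m) = 10 + 5*((3*Q + m) - m) = 10 + 5*((m + 3*Q) - m) = 10 + 5*(3*Q) = 10 + 15*Q)
z(k, s) = -5 + s (z(k, s) = s - 5 = -5 + s)
z(P(-3, 1*3 - 5), -2)*o(25, 3) = (-5 - 2)*(10 + 15*3) = -7*(10 + 45) = -7*55 = -385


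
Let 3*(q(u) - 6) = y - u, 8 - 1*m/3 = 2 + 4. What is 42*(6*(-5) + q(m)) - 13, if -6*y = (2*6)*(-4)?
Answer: -993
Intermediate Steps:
y = 8 (y = -2*6*(-4)/6 = -2*(-4) = -⅙*(-48) = 8)
m = 6 (m = 24 - 3*(2 + 4) = 24 - 3*6 = 24 - 18 = 6)
q(u) = 26/3 - u/3 (q(u) = 6 + (8 - u)/3 = 6 + (8/3 - u/3) = 26/3 - u/3)
42*(6*(-5) + q(m)) - 13 = 42*(6*(-5) + (26/3 - ⅓*6)) - 13 = 42*(-30 + (26/3 - 2)) - 13 = 42*(-30 + 20/3) - 13 = 42*(-70/3) - 13 = -980 - 13 = -993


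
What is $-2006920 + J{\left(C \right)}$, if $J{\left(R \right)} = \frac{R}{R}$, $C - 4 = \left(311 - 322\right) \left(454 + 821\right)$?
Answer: $-2006919$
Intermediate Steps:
$C = -14021$ ($C = 4 + \left(311 - 322\right) \left(454 + 821\right) = 4 + \left(311 - 322\right) 1275 = 4 - 14025 = -14021$)
$J{\left(R \right)} = 1$
$-2006920 + J{\left(C \right)} = -2006920 + 1 = -2006919$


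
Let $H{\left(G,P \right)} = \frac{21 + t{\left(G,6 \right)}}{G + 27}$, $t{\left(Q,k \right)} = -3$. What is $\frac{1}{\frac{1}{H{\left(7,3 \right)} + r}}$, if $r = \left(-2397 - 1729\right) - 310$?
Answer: $- \frac{75403}{17} \approx -4435.5$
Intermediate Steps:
$r = -4436$ ($r = \left(-2397 - 1729\right) - 310 = -4126 - 310 = -4436$)
$H{\left(G,P \right)} = \frac{18}{27 + G}$ ($H{\left(G,P \right)} = \frac{21 - 3}{G + 27} = \frac{18}{27 + G}$)
$\frac{1}{\frac{1}{H{\left(7,3 \right)} + r}} = \frac{1}{\frac{1}{\frac{18}{27 + 7} - 4436}} = \frac{1}{\frac{1}{\frac{18}{34} - 4436}} = \frac{1}{\frac{1}{18 \cdot \frac{1}{34} - 4436}} = \frac{1}{\frac{1}{\frac{9}{17} - 4436}} = \frac{1}{\frac{1}{- \frac{75403}{17}}} = \frac{1}{- \frac{17}{75403}} = - \frac{75403}{17}$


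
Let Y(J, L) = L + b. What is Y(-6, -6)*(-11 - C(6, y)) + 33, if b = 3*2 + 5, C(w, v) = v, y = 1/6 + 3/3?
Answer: -167/6 ≈ -27.833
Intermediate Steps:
y = 7/6 (y = 1*(1/6) + 3*(1/3) = 1/6 + 1 = 7/6 ≈ 1.1667)
b = 11 (b = 6 + 5 = 11)
Y(J, L) = 11 + L (Y(J, L) = L + 11 = 11 + L)
Y(-6, -6)*(-11 - C(6, y)) + 33 = (11 - 6)*(-11 - 1*7/6) + 33 = 5*(-11 - 7/6) + 33 = 5*(-73/6) + 33 = -365/6 + 33 = -167/6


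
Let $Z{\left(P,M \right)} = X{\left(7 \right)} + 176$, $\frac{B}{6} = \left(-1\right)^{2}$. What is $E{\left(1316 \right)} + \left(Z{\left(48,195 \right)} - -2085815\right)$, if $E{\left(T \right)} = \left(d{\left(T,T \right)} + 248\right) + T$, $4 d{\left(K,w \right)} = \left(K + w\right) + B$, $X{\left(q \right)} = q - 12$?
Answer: $\frac{4176419}{2} \approx 2.0882 \cdot 10^{6}$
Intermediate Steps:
$B = 6$ ($B = 6 \left(-1\right)^{2} = 6 \cdot 1 = 6$)
$X{\left(q \right)} = -12 + q$ ($X{\left(q \right)} = q - 12 = -12 + q$)
$d{\left(K,w \right)} = \frac{3}{2} + \frac{K}{4} + \frac{w}{4}$ ($d{\left(K,w \right)} = \frac{\left(K + w\right) + 6}{4} = \frac{6 + K + w}{4} = \frac{3}{2} + \frac{K}{4} + \frac{w}{4}$)
$Z{\left(P,M \right)} = 171$ ($Z{\left(P,M \right)} = \left(-12 + 7\right) + 176 = -5 + 176 = 171$)
$E{\left(T \right)} = \frac{499}{2} + \frac{3 T}{2}$ ($E{\left(T \right)} = \left(\left(\frac{3}{2} + \frac{T}{4} + \frac{T}{4}\right) + 248\right) + T = \left(\left(\frac{3}{2} + \frac{T}{2}\right) + 248\right) + T = \left(\frac{499}{2} + \frac{T}{2}\right) + T = \frac{499}{2} + \frac{3 T}{2}$)
$E{\left(1316 \right)} + \left(Z{\left(48,195 \right)} - -2085815\right) = \left(\frac{499}{2} + \frac{3}{2} \cdot 1316\right) + \left(171 - -2085815\right) = \left(\frac{499}{2} + 1974\right) + \left(171 + 2085815\right) = \frac{4447}{2} + 2085986 = \frac{4176419}{2}$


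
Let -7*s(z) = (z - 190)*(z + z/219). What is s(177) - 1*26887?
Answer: -13570517/511 ≈ -26557.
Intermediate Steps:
s(z) = -220*z*(-190 + z)/1533 (s(z) = -(z - 190)*(z + z/219)/7 = -(-190 + z)*(z + z*(1/219))/7 = -(-190 + z)*(z + z/219)/7 = -(-190 + z)*220*z/219/7 = -220*z*(-190 + z)/1533)
s(177) - 1*26887 = (220/1533)*177*(190 - 1*177) - 1*26887 = (220/1533)*177*(190 - 177) - 26887 = (220/1533)*177*13 - 26887 = 168740/511 - 26887 = -13570517/511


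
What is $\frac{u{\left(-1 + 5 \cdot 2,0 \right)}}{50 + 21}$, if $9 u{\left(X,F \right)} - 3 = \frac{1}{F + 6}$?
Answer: $\frac{19}{3834} \approx 0.0049557$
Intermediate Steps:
$u{\left(X,F \right)} = \frac{1}{3} + \frac{1}{9 \left(6 + F\right)}$ ($u{\left(X,F \right)} = \frac{1}{3} + \frac{1}{9 \left(F + 6\right)} = \frac{1}{3} + \frac{1}{9 \left(6 + F\right)}$)
$\frac{u{\left(-1 + 5 \cdot 2,0 \right)}}{50 + 21} = \frac{\frac{1}{9} \frac{1}{6 + 0} \left(19 + 3 \cdot 0\right)}{50 + 21} = \frac{\frac{1}{9} \cdot \frac{1}{6} \left(19 + 0\right)}{71} = \frac{1}{9} \cdot \frac{1}{6} \cdot 19 \cdot \frac{1}{71} = \frac{19}{54} \cdot \frac{1}{71} = \frac{19}{3834}$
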